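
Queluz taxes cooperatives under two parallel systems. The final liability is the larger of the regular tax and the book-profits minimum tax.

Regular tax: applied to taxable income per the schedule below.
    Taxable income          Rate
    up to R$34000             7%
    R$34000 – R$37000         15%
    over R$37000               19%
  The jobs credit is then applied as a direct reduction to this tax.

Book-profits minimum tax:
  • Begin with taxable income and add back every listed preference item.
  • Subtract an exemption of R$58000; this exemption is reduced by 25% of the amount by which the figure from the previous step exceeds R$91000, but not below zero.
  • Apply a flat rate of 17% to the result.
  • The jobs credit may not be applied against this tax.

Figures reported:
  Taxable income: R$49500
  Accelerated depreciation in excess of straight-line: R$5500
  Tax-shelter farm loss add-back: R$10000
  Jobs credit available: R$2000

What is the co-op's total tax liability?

Regular tax:
  R$34000 × 7% = R$2380
  R$3000 × 15% = R$450
  R$12500 × 19% = R$2375
  → R$5205
  Less jobs credit R$2000 → R$3205

Book-profits minimum tax:
  Adjusted income: R$49500 + R$5500 + R$10000 = R$65000
  Exemption: R$65000 ≤ R$91000, so full R$58000 applies
  Base: R$65000 − R$58000 = R$7000
  R$7000 × 17% = R$1190

R$3205 > R$1190, so the regular tax governs.

R$3205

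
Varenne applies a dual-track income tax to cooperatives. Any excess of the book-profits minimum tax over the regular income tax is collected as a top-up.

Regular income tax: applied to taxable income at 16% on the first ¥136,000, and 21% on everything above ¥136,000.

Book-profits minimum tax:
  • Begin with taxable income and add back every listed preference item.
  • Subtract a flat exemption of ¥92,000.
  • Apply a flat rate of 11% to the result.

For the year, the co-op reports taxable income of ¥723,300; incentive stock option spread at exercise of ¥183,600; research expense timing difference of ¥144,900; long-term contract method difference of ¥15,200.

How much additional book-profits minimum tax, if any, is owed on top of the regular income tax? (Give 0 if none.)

Regular income tax:
  ¥136,000 × 16% = ¥21,760
  ¥587,300 × 21% = ¥123,333
  → ¥145,093

Book-profits minimum tax:
  Adjusted income: ¥723,300 + ¥183,600 + ¥144,900 + ¥15,200 = ¥1,067,000
  Less exemption ¥92,000 → base ¥975,000
  ¥975,000 × 11% = ¥107,250

¥107,250 ≤ ¥145,093, so no add-on is due.

¥0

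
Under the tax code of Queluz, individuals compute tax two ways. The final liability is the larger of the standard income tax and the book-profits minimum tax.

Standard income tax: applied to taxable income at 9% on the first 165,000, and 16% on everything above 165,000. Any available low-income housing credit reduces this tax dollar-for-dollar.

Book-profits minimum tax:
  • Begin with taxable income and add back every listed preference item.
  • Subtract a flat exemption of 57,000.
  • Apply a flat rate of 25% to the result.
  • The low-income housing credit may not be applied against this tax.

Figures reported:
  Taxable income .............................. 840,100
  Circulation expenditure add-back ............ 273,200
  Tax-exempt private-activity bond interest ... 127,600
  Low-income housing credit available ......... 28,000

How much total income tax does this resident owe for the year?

Book-profits minimum tax:
  Adjusted income: 840,100 + 273,200 + 127,600 = 1,240,900
  Less exemption 57,000 → base 1,183,900
  1,183,900 × 25% = 295,975

Standard income tax:
  165,000 × 9% = 14,850
  675,100 × 16% = 108,016
  → 122,866
  Less low-income housing credit 28,000 → 94,866

295,975 > 94,866, so the book-profits minimum tax is the binding amount.

295,975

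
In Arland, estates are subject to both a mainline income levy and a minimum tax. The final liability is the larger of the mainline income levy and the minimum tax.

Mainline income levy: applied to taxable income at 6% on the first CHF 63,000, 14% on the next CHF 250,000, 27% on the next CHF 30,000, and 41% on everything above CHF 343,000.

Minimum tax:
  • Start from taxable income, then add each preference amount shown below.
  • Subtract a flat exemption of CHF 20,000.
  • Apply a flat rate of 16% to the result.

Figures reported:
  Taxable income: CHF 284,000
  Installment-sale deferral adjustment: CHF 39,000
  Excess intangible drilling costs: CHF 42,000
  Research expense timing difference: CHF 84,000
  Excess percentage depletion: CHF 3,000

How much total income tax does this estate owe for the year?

Minimum tax:
  Adjusted income: CHF 284,000 + CHF 39,000 + CHF 42,000 + CHF 84,000 + CHF 3,000 = CHF 452,000
  Less exemption CHF 20,000 → base CHF 432,000
  CHF 432,000 × 16% = CHF 69,120

Mainline income levy:
  CHF 63,000 × 6% = CHF 3,780
  CHF 221,000 × 14% = CHF 30,940
  → CHF 34,720

CHF 69,120 > CHF 34,720, so the minimum tax is the binding amount.

CHF 69,120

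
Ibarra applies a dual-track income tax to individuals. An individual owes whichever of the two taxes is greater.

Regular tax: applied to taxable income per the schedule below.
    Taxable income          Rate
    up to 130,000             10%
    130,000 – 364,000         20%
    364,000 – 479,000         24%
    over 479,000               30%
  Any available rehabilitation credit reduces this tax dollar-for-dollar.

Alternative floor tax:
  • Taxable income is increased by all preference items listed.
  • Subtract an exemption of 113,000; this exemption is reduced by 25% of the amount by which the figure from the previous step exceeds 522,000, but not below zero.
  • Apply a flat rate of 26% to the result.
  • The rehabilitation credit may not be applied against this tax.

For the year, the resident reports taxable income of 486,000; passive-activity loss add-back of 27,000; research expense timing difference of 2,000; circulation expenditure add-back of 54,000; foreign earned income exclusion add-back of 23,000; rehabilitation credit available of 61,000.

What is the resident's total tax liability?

129,090

Regular tax:
  130,000 × 10% = 13,000
  234,000 × 20% = 46,800
  115,000 × 24% = 27,600
  7,000 × 30% = 2,100
  → 89,500
  Less rehabilitation credit 61,000 → 28,500

Alternative floor tax:
  Adjusted income: 486,000 + 27,000 + 2,000 + 54,000 + 23,000 = 592,000
  Exemption: 113,000 − 25% × (592,000 − 522,000) = 113,000 − 17,500 = 95,500
  Base: 592,000 − 95,500 = 496,500
  496,500 × 26% = 129,090

129,090 > 28,500, so the alternative floor tax is the binding amount.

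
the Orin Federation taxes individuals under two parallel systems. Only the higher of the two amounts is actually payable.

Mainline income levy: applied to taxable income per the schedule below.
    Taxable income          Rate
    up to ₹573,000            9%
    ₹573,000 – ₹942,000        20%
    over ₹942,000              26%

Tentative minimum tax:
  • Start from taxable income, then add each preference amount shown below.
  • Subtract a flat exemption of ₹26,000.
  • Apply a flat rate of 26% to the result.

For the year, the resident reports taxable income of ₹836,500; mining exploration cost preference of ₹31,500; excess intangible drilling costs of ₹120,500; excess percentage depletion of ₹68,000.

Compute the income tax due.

₹267,930

Tentative minimum tax:
  Adjusted income: ₹836,500 + ₹31,500 + ₹120,500 + ₹68,000 = ₹1,056,500
  Less exemption ₹26,000 → base ₹1,030,500
  ₹1,030,500 × 26% = ₹267,930

Mainline income levy:
  ₹573,000 × 9% = ₹51,570
  ₹263,500 × 20% = ₹52,700
  → ₹104,270

₹267,930 > ₹104,270, so the tentative minimum tax is the binding amount.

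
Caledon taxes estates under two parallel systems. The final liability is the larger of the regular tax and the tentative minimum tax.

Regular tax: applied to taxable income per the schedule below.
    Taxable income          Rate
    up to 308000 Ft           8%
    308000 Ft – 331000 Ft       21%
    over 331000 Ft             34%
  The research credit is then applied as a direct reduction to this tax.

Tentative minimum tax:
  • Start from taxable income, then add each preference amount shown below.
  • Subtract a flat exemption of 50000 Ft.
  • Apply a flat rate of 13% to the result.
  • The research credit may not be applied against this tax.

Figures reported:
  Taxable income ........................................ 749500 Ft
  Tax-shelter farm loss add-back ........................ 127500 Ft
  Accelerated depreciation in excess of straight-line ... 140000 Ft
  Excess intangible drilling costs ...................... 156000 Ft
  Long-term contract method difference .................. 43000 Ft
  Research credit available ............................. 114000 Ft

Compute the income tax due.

151580 Ft

Tentative minimum tax:
  Adjusted income: 749500 Ft + 127500 Ft + 140000 Ft + 156000 Ft + 43000 Ft = 1216000 Ft
  Less exemption 50000 Ft → base 1166000 Ft
  1166000 Ft × 13% = 151580 Ft

Regular tax:
  308000 Ft × 8% = 24640 Ft
  23000 Ft × 21% = 4830 Ft
  418500 Ft × 34% = 142290 Ft
  → 171760 Ft
  Less research credit 114000 Ft → 57760 Ft

151580 Ft > 57760 Ft, so the tentative minimum tax is the binding amount.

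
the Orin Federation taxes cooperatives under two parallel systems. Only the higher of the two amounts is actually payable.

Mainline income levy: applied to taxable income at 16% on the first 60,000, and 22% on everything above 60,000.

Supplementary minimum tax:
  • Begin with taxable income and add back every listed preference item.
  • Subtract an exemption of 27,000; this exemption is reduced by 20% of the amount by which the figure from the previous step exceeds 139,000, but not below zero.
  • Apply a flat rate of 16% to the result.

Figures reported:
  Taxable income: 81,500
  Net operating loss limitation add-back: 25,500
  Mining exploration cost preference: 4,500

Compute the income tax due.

14,330

Supplementary minimum tax:
  Adjusted income: 81,500 + 25,500 + 4,500 = 111,500
  Exemption: 111,500 ≤ 139,000, so full 27,000 applies
  Base: 111,500 − 27,000 = 84,500
  84,500 × 16% = 13,520

Mainline income levy:
  60,000 × 16% = 9,600
  21,500 × 22% = 4,730
  → 14,330

14,330 > 13,520, so the mainline income levy governs.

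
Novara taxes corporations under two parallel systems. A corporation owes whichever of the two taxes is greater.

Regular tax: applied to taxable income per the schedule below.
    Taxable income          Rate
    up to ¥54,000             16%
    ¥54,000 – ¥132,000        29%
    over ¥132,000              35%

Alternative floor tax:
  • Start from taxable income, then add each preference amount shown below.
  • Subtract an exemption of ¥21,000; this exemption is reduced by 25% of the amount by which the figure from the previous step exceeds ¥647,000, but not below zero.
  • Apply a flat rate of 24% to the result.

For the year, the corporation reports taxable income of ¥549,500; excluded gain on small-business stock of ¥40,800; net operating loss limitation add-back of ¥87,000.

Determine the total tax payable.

Regular tax:
  ¥54,000 × 16% = ¥8,640
  ¥78,000 × 29% = ¥22,620
  ¥417,500 × 35% = ¥146,125
  → ¥177,385

Alternative floor tax:
  Adjusted income: ¥549,500 + ¥40,800 + ¥87,000 = ¥677,300
  Exemption: ¥21,000 − 25% × (¥677,300 − ¥647,000) = ¥21,000 − ¥7,575 = ¥13,425
  Base: ¥677,300 − ¥13,425 = ¥663,875
  ¥663,875 × 24% = ¥159,330

¥177,385 > ¥159,330, so the regular tax governs.

¥177,385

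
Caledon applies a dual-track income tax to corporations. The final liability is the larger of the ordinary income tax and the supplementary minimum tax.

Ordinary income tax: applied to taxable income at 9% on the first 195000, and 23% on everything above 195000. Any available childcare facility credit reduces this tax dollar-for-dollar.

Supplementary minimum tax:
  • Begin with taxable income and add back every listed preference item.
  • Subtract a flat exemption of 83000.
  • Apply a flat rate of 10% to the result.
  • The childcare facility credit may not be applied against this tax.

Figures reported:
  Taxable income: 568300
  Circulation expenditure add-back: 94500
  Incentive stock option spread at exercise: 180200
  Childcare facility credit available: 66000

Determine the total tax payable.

Supplementary minimum tax:
  Adjusted income: 568300 + 94500 + 180200 = 843000
  Less exemption 83000 → base 760000
  760000 × 10% = 76000

Ordinary income tax:
  195000 × 9% = 17550
  373300 × 23% = 85859
  → 103409
  Less childcare facility credit 66000 → 37409

76000 > 37409, so the supplementary minimum tax is the binding amount.

76000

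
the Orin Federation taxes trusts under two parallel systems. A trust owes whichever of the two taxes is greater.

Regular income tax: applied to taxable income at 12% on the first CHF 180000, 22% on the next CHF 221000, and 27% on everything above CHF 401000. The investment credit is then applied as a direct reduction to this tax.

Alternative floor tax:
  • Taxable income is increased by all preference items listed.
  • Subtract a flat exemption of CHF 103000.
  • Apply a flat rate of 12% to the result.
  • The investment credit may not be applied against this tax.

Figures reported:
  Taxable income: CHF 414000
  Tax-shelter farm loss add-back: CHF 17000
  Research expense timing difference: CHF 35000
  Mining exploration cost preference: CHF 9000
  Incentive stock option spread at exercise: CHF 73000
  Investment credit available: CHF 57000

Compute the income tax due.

CHF 53400

Regular income tax:
  CHF 180000 × 12% = CHF 21600
  CHF 221000 × 22% = CHF 48620
  CHF 13000 × 27% = CHF 3510
  → CHF 73730
  Less investment credit CHF 57000 → CHF 16730

Alternative floor tax:
  Adjusted income: CHF 414000 + CHF 17000 + CHF 35000 + CHF 9000 + CHF 73000 = CHF 548000
  Less exemption CHF 103000 → base CHF 445000
  CHF 445000 × 12% = CHF 53400

CHF 53400 > CHF 16730, so the alternative floor tax is the binding amount.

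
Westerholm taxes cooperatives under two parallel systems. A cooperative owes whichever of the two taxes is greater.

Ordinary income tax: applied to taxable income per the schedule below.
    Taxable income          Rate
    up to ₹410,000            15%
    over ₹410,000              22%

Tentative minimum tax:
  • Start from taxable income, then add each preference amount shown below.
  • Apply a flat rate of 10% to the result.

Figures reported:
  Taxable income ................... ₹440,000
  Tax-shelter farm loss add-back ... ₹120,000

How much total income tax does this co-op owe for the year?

₹68,100

Tentative minimum tax:
  Adjusted income: ₹440,000 + ₹120,000 = ₹560,000
  ₹560,000 × 10% = ₹56,000

Ordinary income tax:
  ₹410,000 × 15% = ₹61,500
  ₹30,000 × 22% = ₹6,600
  → ₹68,100

₹68,100 > ₹56,000, so the ordinary income tax governs.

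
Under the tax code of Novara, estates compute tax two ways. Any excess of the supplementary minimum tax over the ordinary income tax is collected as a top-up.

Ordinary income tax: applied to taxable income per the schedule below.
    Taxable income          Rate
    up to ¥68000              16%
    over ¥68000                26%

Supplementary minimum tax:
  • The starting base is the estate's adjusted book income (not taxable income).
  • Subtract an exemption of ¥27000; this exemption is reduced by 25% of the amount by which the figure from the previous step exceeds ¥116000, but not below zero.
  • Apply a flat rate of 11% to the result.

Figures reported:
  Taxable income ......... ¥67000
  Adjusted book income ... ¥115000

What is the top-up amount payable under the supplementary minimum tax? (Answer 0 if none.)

¥0

Supplementary minimum tax:
  Base (adjusted book income): ¥115000
  Exemption: ¥115000 ≤ ¥116000, so full ¥27000 applies
  Base: ¥115000 − ¥27000 = ¥88000
  ¥88000 × 11% = ¥9680

Ordinary income tax:
  ¥67000 × 16% = ¥10720

¥9680 ≤ ¥10720, so no add-on is due.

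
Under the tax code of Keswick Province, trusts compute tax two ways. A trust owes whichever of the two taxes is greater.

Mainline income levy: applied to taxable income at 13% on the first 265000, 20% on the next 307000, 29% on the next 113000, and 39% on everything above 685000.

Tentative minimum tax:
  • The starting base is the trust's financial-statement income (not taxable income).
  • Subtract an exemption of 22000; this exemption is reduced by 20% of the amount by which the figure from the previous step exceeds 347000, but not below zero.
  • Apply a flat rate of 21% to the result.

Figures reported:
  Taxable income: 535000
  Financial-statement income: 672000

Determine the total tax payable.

141120

Tentative minimum tax:
  Base (financial-statement income): 672000
  Exemption: 20% × (672000 − 347000) = 65000 ≥ 22000, so the exemption is fully phased out
  Base: 672000 − 0 = 672000
  672000 × 21% = 141120

Mainline income levy:
  265000 × 13% = 34450
  270000 × 20% = 54000
  → 88450

141120 > 88450, so the tentative minimum tax is the binding amount.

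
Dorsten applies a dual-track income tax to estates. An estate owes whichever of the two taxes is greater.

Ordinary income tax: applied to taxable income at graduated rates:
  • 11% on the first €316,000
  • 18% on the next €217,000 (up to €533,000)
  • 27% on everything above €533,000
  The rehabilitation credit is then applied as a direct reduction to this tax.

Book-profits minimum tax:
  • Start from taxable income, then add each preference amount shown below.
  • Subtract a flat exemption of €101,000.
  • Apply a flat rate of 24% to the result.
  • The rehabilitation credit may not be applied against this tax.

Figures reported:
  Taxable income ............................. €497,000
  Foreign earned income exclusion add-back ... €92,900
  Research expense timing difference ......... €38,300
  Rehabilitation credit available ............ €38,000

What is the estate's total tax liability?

Ordinary income tax:
  €316,000 × 11% = €34,760
  €181,000 × 18% = €32,580
  → €67,340
  Less rehabilitation credit €38,000 → €29,340

Book-profits minimum tax:
  Adjusted income: €497,000 + €92,900 + €38,300 = €628,200
  Less exemption €101,000 → base €527,200
  €527,200 × 24% = €126,528

€126,528 > €29,340, so the book-profits minimum tax is the binding amount.

€126,528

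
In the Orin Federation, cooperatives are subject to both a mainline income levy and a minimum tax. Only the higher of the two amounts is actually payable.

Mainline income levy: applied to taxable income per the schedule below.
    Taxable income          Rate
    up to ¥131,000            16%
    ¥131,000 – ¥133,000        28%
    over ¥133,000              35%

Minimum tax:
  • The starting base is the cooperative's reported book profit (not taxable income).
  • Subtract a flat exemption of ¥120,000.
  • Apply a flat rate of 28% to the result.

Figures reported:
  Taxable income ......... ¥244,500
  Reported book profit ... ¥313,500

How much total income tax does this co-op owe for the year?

¥60,545

Mainline income levy:
  ¥131,000 × 16% = ¥20,960
  ¥2,000 × 28% = ¥560
  ¥111,500 × 35% = ¥39,025
  → ¥60,545

Minimum tax:
  Base (reported book profit): ¥313,500
  Less exemption ¥120,000 → base ¥193,500
  ¥193,500 × 28% = ¥54,180

¥60,545 > ¥54,180, so the mainline income levy governs.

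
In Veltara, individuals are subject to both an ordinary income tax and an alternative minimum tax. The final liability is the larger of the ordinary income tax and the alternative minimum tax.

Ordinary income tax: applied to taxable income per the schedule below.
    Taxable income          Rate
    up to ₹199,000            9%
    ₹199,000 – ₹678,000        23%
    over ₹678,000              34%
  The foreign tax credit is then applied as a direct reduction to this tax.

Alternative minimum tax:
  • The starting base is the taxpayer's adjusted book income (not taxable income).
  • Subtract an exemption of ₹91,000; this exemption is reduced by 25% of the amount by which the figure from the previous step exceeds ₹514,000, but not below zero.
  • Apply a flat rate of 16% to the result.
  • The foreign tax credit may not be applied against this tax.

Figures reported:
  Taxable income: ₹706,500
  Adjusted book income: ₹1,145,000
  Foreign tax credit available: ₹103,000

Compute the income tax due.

Alternative minimum tax:
  Base (adjusted book income): ₹1,145,000
  Exemption: 25% × (₹1,145,000 − ₹514,000) = ₹157,750 ≥ ₹91,000, so the exemption is fully phased out
  Base: ₹1,145,000 − ₹0 = ₹1,145,000
  ₹1,145,000 × 16% = ₹183,200

Ordinary income tax:
  ₹199,000 × 9% = ₹17,910
  ₹479,000 × 23% = ₹110,170
  ₹28,500 × 34% = ₹9,690
  → ₹137,770
  Less foreign tax credit ₹103,000 → ₹34,770

₹183,200 > ₹34,770, so the alternative minimum tax is the binding amount.

₹183,200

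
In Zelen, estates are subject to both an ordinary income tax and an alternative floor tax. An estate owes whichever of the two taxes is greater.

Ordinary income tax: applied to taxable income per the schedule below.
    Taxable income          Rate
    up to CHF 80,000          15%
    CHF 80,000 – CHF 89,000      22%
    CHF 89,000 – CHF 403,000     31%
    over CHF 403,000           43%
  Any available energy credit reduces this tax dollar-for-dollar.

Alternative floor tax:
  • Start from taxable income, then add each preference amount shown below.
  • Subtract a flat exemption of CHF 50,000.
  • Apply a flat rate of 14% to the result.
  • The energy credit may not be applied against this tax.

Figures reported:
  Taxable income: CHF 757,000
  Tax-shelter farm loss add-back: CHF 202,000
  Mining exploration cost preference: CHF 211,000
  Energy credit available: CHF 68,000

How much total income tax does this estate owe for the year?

Alternative floor tax:
  Adjusted income: CHF 757,000 + CHF 202,000 + CHF 211,000 = CHF 1,170,000
  Less exemption CHF 50,000 → base CHF 1,120,000
  CHF 1,120,000 × 14% = CHF 156,800

Ordinary income tax:
  CHF 80,000 × 15% = CHF 12,000
  CHF 9,000 × 22% = CHF 1,980
  CHF 314,000 × 31% = CHF 97,340
  CHF 354,000 × 43% = CHF 152,220
  → CHF 263,540
  Less energy credit CHF 68,000 → CHF 195,540

CHF 195,540 > CHF 156,800, so the ordinary income tax governs.

CHF 195,540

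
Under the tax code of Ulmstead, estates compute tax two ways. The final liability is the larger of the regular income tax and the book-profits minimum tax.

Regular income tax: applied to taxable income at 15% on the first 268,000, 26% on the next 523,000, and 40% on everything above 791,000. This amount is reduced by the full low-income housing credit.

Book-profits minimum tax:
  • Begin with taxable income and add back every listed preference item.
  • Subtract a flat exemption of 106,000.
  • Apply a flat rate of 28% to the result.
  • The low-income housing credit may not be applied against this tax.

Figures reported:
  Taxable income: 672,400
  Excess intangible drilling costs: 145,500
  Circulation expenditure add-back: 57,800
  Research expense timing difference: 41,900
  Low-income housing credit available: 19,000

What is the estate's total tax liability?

227,248

Book-profits minimum tax:
  Adjusted income: 672,400 + 145,500 + 57,800 + 41,900 = 917,600
  Less exemption 106,000 → base 811,600
  811,600 × 28% = 227,248

Regular income tax:
  268,000 × 15% = 40,200
  404,400 × 26% = 105,144
  → 145,344
  Less low-income housing credit 19,000 → 126,344

227,248 > 126,344, so the book-profits minimum tax is the binding amount.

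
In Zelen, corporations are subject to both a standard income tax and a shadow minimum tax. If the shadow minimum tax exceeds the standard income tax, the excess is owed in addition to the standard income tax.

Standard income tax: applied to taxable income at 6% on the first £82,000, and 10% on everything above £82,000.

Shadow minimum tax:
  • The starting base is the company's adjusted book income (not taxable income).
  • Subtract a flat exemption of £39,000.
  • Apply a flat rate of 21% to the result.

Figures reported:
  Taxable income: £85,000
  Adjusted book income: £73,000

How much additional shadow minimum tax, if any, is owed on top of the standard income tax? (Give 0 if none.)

£1,920

Shadow minimum tax:
  Base (adjusted book income): £73,000
  Less exemption £39,000 → base £34,000
  £34,000 × 21% = £7,140

Standard income tax:
  £82,000 × 6% = £4,920
  £3,000 × 10% = £300
  → £5,220

Excess of shadow minimum tax over standard income tax: £7,140 − £5,220 = £1,920.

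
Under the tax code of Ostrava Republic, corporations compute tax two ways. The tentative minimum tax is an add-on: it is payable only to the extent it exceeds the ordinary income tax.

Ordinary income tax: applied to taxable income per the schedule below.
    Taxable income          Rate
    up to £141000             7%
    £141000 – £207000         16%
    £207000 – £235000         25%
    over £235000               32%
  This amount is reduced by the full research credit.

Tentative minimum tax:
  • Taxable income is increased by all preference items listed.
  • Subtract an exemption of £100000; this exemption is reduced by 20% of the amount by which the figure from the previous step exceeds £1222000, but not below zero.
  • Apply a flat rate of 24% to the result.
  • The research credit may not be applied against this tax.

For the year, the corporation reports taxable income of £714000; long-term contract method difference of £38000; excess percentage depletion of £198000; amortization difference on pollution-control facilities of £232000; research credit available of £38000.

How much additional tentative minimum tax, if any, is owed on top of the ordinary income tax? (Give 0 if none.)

Ordinary income tax:
  £141000 × 7% = £9870
  £66000 × 16% = £10560
  £28000 × 25% = £7000
  £479000 × 32% = £153280
  → £180710
  Less research credit £38000 → £142710

Tentative minimum tax:
  Adjusted income: £714000 + £38000 + £198000 + £232000 = £1182000
  Exemption: £1182000 ≤ £1222000, so full £100000 applies
  Base: £1182000 − £100000 = £1082000
  £1082000 × 24% = £259680

Excess of tentative minimum tax over ordinary income tax: £259680 − £142710 = £116970.

£116970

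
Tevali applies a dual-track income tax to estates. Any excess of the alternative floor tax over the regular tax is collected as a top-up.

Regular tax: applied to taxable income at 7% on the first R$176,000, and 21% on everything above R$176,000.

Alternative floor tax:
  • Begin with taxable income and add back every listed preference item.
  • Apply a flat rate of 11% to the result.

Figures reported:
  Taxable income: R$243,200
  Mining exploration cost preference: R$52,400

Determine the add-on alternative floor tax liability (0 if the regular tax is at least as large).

Alternative floor tax:
  Adjusted income: R$243,200 + R$52,400 = R$295,600
  R$295,600 × 11% = R$32,516

Regular tax:
  R$176,000 × 7% = R$12,320
  R$67,200 × 21% = R$14,112
  → R$26,432

Excess of alternative floor tax over regular tax: R$32,516 − R$26,432 = R$6,084.

R$6,084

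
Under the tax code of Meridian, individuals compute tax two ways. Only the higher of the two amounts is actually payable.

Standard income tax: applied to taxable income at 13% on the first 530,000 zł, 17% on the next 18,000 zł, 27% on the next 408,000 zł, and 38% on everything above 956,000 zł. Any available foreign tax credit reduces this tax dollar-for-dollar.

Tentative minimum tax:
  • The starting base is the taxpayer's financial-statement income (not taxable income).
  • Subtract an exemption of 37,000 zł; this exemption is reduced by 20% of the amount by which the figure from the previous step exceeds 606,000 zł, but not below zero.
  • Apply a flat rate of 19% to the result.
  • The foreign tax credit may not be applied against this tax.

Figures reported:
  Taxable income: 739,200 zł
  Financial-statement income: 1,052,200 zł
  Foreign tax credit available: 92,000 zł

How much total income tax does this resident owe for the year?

199,918 zł

Tentative minimum tax:
  Base (financial-statement income): 1,052,200 zł
  Exemption: 20% × (1,052,200 zł − 606,000 zł) = 89,240 zł ≥ 37,000 zł, so the exemption is fully phased out
  Base: 1,052,200 zł − 0 zł = 1,052,200 zł
  1,052,200 zł × 19% = 199,918 zł

Standard income tax:
  530,000 zł × 13% = 68,900 zł
  18,000 zł × 17% = 3,060 zł
  191,200 zł × 27% = 51,624 zł
  → 123,584 zł
  Less foreign tax credit 92,000 zł → 31,584 zł

199,918 zł > 31,584 zł, so the tentative minimum tax is the binding amount.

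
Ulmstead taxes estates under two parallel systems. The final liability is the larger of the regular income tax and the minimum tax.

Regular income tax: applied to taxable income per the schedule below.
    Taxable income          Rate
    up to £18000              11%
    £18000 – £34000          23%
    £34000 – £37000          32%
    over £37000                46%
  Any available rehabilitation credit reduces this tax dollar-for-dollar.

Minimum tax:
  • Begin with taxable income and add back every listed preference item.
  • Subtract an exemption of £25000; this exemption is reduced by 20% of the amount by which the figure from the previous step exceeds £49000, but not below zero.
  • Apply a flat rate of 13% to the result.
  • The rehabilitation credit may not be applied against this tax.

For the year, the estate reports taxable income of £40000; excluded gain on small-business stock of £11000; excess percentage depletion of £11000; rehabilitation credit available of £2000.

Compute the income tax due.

£6000

Regular income tax:
  £18000 × 11% = £1980
  £16000 × 23% = £3680
  £3000 × 32% = £960
  £3000 × 46% = £1380
  → £8000
  Less rehabilitation credit £2000 → £6000

Minimum tax:
  Adjusted income: £40000 + £11000 + £11000 = £62000
  Exemption: £25000 − 20% × (£62000 − £49000) = £25000 − £2600 = £22400
  Base: £62000 − £22400 = £39600
  £39600 × 13% = £5148

£6000 > £5148, so the regular income tax governs.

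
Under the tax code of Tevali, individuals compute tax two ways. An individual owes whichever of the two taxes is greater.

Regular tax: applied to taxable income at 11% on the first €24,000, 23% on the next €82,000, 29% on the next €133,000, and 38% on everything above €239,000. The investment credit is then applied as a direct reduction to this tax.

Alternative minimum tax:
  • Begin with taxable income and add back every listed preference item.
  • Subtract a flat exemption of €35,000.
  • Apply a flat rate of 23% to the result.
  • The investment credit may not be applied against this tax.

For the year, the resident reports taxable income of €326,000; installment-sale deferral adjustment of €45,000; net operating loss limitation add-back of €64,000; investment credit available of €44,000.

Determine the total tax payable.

Alternative minimum tax:
  Adjusted income: €326,000 + €45,000 + €64,000 = €435,000
  Less exemption €35,000 → base €400,000
  €400,000 × 23% = €92,000

Regular tax:
  €24,000 × 11% = €2,640
  €82,000 × 23% = €18,860
  €133,000 × 29% = €38,570
  €87,000 × 38% = €33,060
  → €93,130
  Less investment credit €44,000 → €49,130

€92,000 > €49,130, so the alternative minimum tax is the binding amount.

€92,000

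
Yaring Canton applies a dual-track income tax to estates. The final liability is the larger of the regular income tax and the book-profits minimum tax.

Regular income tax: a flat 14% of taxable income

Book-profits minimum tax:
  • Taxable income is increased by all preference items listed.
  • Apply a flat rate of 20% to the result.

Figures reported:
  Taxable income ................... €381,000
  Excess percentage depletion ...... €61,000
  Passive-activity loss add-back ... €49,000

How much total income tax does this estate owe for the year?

Book-profits minimum tax:
  Adjusted income: €381,000 + €61,000 + €49,000 = €491,000
  €491,000 × 20% = €98,200

Regular income tax:
  €381,000 × 14% = €53,340

€98,200 > €53,340, so the book-profits minimum tax is the binding amount.

€98,200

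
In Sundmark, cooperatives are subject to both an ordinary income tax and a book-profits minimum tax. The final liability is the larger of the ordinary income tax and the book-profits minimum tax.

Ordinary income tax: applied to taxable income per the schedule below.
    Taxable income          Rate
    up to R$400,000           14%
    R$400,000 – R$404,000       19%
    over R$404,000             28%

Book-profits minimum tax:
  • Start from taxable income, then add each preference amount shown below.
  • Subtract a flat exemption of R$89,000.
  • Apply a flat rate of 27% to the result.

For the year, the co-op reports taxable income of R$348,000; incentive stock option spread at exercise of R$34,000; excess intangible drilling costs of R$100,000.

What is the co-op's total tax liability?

R$106,110

Book-profits minimum tax:
  Adjusted income: R$348,000 + R$34,000 + R$100,000 = R$482,000
  Less exemption R$89,000 → base R$393,000
  R$393,000 × 27% = R$106,110

Ordinary income tax:
  R$348,000 × 14% = R$48,720

R$106,110 > R$48,720, so the book-profits minimum tax is the binding amount.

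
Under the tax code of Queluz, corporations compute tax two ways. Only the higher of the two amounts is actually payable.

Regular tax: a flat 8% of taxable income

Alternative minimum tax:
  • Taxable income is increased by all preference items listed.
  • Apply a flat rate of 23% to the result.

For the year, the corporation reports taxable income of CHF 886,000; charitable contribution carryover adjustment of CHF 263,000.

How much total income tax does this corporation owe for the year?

CHF 264,270

Alternative minimum tax:
  Adjusted income: CHF 886,000 + CHF 263,000 = CHF 1,149,000
  CHF 1,149,000 × 23% = CHF 264,270

Regular tax:
  CHF 886,000 × 8% = CHF 70,880

CHF 264,270 > CHF 70,880, so the alternative minimum tax is the binding amount.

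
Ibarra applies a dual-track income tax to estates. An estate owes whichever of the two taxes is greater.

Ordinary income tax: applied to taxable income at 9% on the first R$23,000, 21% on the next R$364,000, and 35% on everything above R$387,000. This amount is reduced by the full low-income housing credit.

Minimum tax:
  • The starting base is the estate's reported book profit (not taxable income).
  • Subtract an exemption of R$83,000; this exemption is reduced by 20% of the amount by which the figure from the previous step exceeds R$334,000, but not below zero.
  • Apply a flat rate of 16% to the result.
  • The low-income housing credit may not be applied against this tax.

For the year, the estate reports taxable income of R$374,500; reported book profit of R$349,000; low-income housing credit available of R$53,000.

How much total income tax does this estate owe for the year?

R$43,040

Minimum tax:
  Base (reported book profit): R$349,000
  Exemption: R$83,000 − 20% × (R$349,000 − R$334,000) = R$83,000 − R$3,000 = R$80,000
  Base: R$349,000 − R$80,000 = R$269,000
  R$269,000 × 16% = R$43,040

Ordinary income tax:
  R$23,000 × 9% = R$2,070
  R$351,500 × 21% = R$73,815
  → R$75,885
  Less low-income housing credit R$53,000 → R$22,885

R$43,040 > R$22,885, so the minimum tax is the binding amount.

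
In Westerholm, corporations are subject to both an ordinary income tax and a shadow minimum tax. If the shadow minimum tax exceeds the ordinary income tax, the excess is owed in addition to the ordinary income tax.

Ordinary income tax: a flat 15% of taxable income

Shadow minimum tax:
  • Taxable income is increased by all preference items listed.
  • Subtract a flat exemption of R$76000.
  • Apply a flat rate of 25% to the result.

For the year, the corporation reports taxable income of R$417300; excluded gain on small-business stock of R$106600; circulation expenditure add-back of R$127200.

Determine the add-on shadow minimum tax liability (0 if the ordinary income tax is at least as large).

R$81180

Ordinary income tax:
  R$417300 × 15% = R$62595

Shadow minimum tax:
  Adjusted income: R$417300 + R$106600 + R$127200 = R$651100
  Less exemption R$76000 → base R$575100
  R$575100 × 25% = R$143775

Excess of shadow minimum tax over ordinary income tax: R$143775 − R$62595 = R$81180.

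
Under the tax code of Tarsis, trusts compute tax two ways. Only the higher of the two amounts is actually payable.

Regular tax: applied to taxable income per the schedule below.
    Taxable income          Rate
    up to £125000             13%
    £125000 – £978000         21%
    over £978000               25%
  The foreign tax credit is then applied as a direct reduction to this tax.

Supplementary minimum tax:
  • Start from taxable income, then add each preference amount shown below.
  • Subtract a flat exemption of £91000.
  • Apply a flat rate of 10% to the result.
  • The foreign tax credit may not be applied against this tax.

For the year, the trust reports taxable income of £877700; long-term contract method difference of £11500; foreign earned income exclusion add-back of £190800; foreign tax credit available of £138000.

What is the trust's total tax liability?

Supplementary minimum tax:
  Adjusted income: £877700 + £11500 + £190800 = £1080000
  Less exemption £91000 → base £989000
  £989000 × 10% = £98900

Regular tax:
  £125000 × 13% = £16250
  £752700 × 21% = £158067
  → £174317
  Less foreign tax credit £138000 → £36317

£98900 > £36317, so the supplementary minimum tax is the binding amount.

£98900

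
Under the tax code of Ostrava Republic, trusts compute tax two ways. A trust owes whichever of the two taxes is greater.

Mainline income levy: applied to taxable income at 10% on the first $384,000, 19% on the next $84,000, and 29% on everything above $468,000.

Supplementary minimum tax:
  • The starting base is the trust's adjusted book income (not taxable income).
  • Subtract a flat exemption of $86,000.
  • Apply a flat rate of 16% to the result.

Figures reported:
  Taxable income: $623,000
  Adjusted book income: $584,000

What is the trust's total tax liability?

$99,310

Supplementary minimum tax:
  Base (adjusted book income): $584,000
  Less exemption $86,000 → base $498,000
  $498,000 × 16% = $79,680

Mainline income levy:
  $384,000 × 10% = $38,400
  $84,000 × 19% = $15,960
  $155,000 × 29% = $44,950
  → $99,310

$99,310 > $79,680, so the mainline income levy governs.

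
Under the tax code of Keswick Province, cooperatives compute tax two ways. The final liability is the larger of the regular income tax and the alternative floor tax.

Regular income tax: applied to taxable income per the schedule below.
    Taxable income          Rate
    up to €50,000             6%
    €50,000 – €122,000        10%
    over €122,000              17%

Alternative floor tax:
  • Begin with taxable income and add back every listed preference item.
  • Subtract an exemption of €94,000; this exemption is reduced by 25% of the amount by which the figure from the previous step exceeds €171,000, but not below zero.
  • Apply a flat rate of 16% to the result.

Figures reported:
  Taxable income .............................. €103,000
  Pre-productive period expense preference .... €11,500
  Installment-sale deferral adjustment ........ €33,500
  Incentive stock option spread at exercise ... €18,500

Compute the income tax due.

Alternative floor tax:
  Adjusted income: €103,000 + €11,500 + €33,500 + €18,500 = €166,500
  Exemption: €166,500 ≤ €171,000, so full €94,000 applies
  Base: €166,500 − €94,000 = €72,500
  €72,500 × 16% = €11,600

Regular income tax:
  €50,000 × 6% = €3,000
  €53,000 × 10% = €5,300
  → €8,300

€11,600 > €8,300, so the alternative floor tax is the binding amount.

€11,600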